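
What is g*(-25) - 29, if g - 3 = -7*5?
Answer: 771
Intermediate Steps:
g = -32 (g = 3 - 7*5 = 3 - 35 = -32)
g*(-25) - 29 = -32*(-25) - 29 = 800 - 29 = 771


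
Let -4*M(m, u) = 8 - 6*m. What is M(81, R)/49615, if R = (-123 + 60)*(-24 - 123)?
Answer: 239/99230 ≈ 0.0024085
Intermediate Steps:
R = 9261 (R = -63*(-147) = 9261)
M(m, u) = -2 + 3*m/2 (M(m, u) = -(8 - 6*m)/4 = -2 + 3*m/2)
M(81, R)/49615 = (-2 + (3/2)*81)/49615 = (-2 + 243/2)*(1/49615) = (239/2)*(1/49615) = 239/99230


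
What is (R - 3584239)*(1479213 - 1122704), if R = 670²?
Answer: -1117776571551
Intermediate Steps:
R = 448900
(R - 3584239)*(1479213 - 1122704) = (448900 - 3584239)*(1479213 - 1122704) = -3135339*356509 = -1117776571551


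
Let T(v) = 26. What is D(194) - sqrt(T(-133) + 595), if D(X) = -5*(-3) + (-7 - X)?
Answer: -186 - 3*sqrt(69) ≈ -210.92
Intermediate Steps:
D(X) = 8 - X (D(X) = 15 + (-7 - X) = 8 - X)
D(194) - sqrt(T(-133) + 595) = (8 - 1*194) - sqrt(26 + 595) = (8 - 194) - sqrt(621) = -186 - 3*sqrt(69)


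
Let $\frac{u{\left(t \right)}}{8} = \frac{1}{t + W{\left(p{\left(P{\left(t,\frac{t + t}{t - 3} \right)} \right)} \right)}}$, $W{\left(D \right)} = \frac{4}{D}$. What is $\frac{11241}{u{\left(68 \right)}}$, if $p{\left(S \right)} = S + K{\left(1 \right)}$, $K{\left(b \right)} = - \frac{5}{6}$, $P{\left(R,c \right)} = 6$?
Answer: $\frac{5991453}{62} \approx 96636.0$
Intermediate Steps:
$K{\left(b \right)} = - \frac{5}{6}$ ($K{\left(b \right)} = \left(-5\right) \frac{1}{6} = - \frac{5}{6}$)
$p{\left(S \right)} = - \frac{5}{6} + S$ ($p{\left(S \right)} = S - \frac{5}{6} = - \frac{5}{6} + S$)
$u{\left(t \right)} = \frac{8}{\frac{24}{31} + t}$ ($u{\left(t \right)} = \frac{8}{t + \frac{4}{- \frac{5}{6} + 6}} = \frac{8}{t + \frac{4}{\frac{31}{6}}} = \frac{8}{t + 4 \cdot \frac{6}{31}} = \frac{8}{t + \frac{24}{31}} = \frac{8}{\frac{24}{31} + t}$)
$\frac{11241}{u{\left(68 \right)}} = \frac{11241}{248 \frac{1}{24 + 31 \cdot 68}} = \frac{11241}{248 \frac{1}{24 + 2108}} = \frac{11241}{248 \cdot \frac{1}{2132}} = \frac{11241}{\frac{62}{533}} = 11241 \cdot \frac{533}{62} = \frac{5991453}{62}$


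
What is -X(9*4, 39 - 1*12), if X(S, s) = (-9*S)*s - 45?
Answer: 8793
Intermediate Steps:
X(S, s) = -45 - 9*S*s (X(S, s) = -9*S*s - 45 = -45 - 9*S*s)
-X(9*4, 39 - 1*12) = -(-45 - 9*9*4*(39 - 1*12)) = -(-45 - 9*36*(39 - 12)) = -(-45 - 9*36*27) = -(-45 - 8748) = -1*(-8793) = 8793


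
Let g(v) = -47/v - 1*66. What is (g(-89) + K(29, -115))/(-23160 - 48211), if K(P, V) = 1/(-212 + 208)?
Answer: 23397/25408076 ≈ 0.00092085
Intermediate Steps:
K(P, V) = -¼ (K(P, V) = 1/(-4) = -¼)
g(v) = -66 - 47/v (g(v) = -47/v - 66 = -66 - 47/v)
(g(-89) + K(29, -115))/(-23160 - 48211) = ((-66 - 47/(-89)) - ¼)/(-23160 - 48211) = ((-66 - 47*(-1/89)) - ¼)/(-71371) = ((-66 + 47/89) - ¼)*(-1/71371) = (-5827/89 - ¼)*(-1/71371) = -23397/356*(-1/71371) = 23397/25408076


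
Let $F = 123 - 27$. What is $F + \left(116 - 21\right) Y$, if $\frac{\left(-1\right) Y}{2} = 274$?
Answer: $-51964$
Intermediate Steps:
$Y = -548$ ($Y = \left(-2\right) 274 = -548$)
$F = 96$
$F + \left(116 - 21\right) Y = 96 + \left(116 - 21\right) \left(-548\right) = 96 + 95 \left(-548\right) = 96 - 52060 = -51964$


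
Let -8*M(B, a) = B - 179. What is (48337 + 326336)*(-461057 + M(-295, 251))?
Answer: -690893639943/4 ≈ -1.7272e+11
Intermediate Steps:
M(B, a) = 179/8 - B/8 (M(B, a) = -(B - 179)/8 = -(-179 + B)/8 = 179/8 - B/8)
(48337 + 326336)*(-461057 + M(-295, 251)) = (48337 + 326336)*(-461057 + (179/8 - ⅛*(-295))) = 374673*(-461057 + (179/8 + 295/8)) = 374673*(-461057 + 237/4) = 374673*(-1843991/4) = -690893639943/4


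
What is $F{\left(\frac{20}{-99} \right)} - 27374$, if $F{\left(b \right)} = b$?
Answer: $- \frac{2710046}{99} \approx -27374.0$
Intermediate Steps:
$F{\left(\frac{20}{-99} \right)} - 27374 = \frac{20}{-99} - 27374 = 20 \left(- \frac{1}{99}\right) - 27374 = - \frac{20}{99} - 27374 = - \frac{2710046}{99}$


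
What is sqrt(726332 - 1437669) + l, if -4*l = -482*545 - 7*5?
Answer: 262725/4 + I*sqrt(711337) ≈ 65681.0 + 843.41*I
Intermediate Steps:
l = 262725/4 (l = -(-482*545 - 7*5)/4 = -(-262690 - 35)/4 = -1/4*(-262725) = 262725/4 ≈ 65681.)
sqrt(726332 - 1437669) + l = sqrt(726332 - 1437669) + 262725/4 = sqrt(-711337) + 262725/4 = I*sqrt(711337) + 262725/4 = 262725/4 + I*sqrt(711337)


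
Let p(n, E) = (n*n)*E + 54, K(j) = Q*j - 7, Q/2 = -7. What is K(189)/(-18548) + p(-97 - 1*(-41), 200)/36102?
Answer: 5865042899/334809948 ≈ 17.518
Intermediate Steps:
Q = -14 (Q = 2*(-7) = -14)
K(j) = -7 - 14*j (K(j) = -14*j - 7 = -7 - 14*j)
p(n, E) = 54 + E*n² (p(n, E) = n²*E + 54 = E*n² + 54 = 54 + E*n²)
K(189)/(-18548) + p(-97 - 1*(-41), 200)/36102 = (-7 - 14*189)/(-18548) + (54 + 200*(-97 - 1*(-41))²)/36102 = (-7 - 2646)*(-1/18548) + (54 + 200*(-97 + 41)²)*(1/36102) = -2653*(-1/18548) + (54 + 200*(-56)²)*(1/36102) = 2653/18548 + (54 + 200*3136)*(1/36102) = 2653/18548 + (54 + 627200)*(1/36102) = 2653/18548 + 627254*(1/36102) = 2653/18548 + 313627/18051 = 5865042899/334809948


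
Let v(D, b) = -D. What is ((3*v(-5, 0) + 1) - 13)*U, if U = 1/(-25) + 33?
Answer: 2472/25 ≈ 98.880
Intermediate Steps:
U = 824/25 (U = -1/25 + 33 = 824/25 ≈ 32.960)
((3*v(-5, 0) + 1) - 13)*U = ((3*(-1*(-5)) + 1) - 13)*(824/25) = ((3*5 + 1) - 13)*(824/25) = ((15 + 1) - 13)*(824/25) = (16 - 13)*(824/25) = 3*(824/25) = 2472/25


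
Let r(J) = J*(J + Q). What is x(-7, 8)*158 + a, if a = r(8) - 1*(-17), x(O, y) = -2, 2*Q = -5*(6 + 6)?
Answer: -475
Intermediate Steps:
Q = -30 (Q = (-5*(6 + 6))/2 = (-5*12)/2 = (½)*(-60) = -30)
r(J) = J*(-30 + J) (r(J) = J*(J - 30) = J*(-30 + J))
a = -159 (a = 8*(-30 + 8) - 1*(-17) = 8*(-22) + 17 = -176 + 17 = -159)
x(-7, 8)*158 + a = -2*158 - 159 = -316 - 159 = -475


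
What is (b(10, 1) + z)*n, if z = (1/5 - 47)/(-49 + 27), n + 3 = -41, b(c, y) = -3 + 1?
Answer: -28/5 ≈ -5.6000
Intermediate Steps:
b(c, y) = -2
n = -44 (n = -3 - 41 = -44)
z = 117/55 (z = (1/5 - 47)/(-22) = -234/5*(-1/22) = 117/55 ≈ 2.1273)
(b(10, 1) + z)*n = (-2 + 117/55)*(-44) = (7/55)*(-44) = -28/5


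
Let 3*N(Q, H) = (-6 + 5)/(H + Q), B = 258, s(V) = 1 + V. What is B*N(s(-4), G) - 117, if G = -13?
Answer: -893/8 ≈ -111.63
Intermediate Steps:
N(Q, H) = -1/(3*(H + Q)) (N(Q, H) = ((-6 + 5)/(H + Q))/3 = (-1/(H + Q))/3 = -1/(3*(H + Q)))
B*N(s(-4), G) - 117 = 258*(-1/(3*(-13) + 3*(1 - 4))) - 117 = 258*(-1/(-39 + 3*(-3))) - 117 = 258*(-1/(-39 - 9)) - 117 = 258*(-1/(-48)) - 117 = 258*(-1*(-1/48)) - 117 = 258*(1/48) - 117 = 43/8 - 117 = -893/8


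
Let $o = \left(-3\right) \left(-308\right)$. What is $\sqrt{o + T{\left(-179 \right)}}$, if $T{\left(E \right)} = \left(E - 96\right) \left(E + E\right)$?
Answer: $\sqrt{99374} \approx 315.24$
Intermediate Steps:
$T{\left(E \right)} = 2 E \left(-96 + E\right)$ ($T{\left(E \right)} = \left(-96 + E\right) 2 E = 2 E \left(-96 + E\right)$)
$o = 924$
$\sqrt{o + T{\left(-179 \right)}} = \sqrt{924 + 2 \left(-179\right) \left(-96 - 179\right)} = \sqrt{924 + 2 \left(-179\right) \left(-275\right)} = \sqrt{924 + 98450} = \sqrt{99374}$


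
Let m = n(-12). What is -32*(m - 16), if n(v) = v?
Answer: 896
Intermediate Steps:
m = -12
-32*(m - 16) = -32*(-12 - 16) = -32*(-28) = 896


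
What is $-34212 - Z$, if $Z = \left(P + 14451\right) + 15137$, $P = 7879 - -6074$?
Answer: $-77753$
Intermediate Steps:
$P = 13953$ ($P = 7879 + 6074 = 13953$)
$Z = 43541$ ($Z = \left(13953 + 14451\right) + 15137 = 28404 + 15137 = 43541$)
$-34212 - Z = -34212 - 43541 = -77753$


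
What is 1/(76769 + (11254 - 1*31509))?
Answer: 1/56514 ≈ 1.7695e-5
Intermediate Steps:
1/(76769 + (11254 - 1*31509)) = 1/(76769 + (11254 - 31509)) = 1/(76769 - 20255) = 1/56514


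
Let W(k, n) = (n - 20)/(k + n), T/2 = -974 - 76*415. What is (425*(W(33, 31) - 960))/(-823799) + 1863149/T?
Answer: -24133337746291/857120021952 ≈ -28.156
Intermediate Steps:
T = -65028 (T = 2*(-974 - 76*415) = 2*(-974 - 31540) = 2*(-32514) = -65028)
W(k, n) = (-20 + n)/(k + n)
(425*(W(33, 31) - 960))/(-823799) + 1863149/T = (425*((-20 + 31)/(33 + 31) - 960))/(-823799) + 1863149/(-65028) = (425*(11/64 - 960))*(-1/823799) + 1863149*(-1/65028) = (425*((1/64)*11 - 960))*(-1/823799) - 1863149/65028 = (425*(11/64 - 960))*(-1/823799) - 1863149/65028 = (425*(-61429/64))*(-1/823799) - 1863149/65028 = -26107325/64*(-1/823799) - 1863149/65028 = 26107325/52723136 - 1863149/65028 = -24133337746291/857120021952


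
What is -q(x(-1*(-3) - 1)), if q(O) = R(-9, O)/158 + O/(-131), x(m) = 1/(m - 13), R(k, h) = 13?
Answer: -18891/227678 ≈ -0.082972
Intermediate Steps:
x(m) = 1/(-13 + m)
q(O) = 13/158 - O/131 (q(O) = 13/158 + O/(-131) = 13*(1/158) + O*(-1/131) = 13/158 - O/131)
-q(x(-1*(-3) - 1)) = -(13/158 - 1/(131*(-13 + (-1*(-3) - 1)))) = -(13/158 - 1/(131*(-13 + (3 - 1)))) = -(13/158 - 1/(131*(-13 + 2))) = -(13/158 - 1/131/(-11)) = -(13/158 - 1/131*(-1/11)) = -(13/158 + 1/1441) = -1*18891/227678 = -18891/227678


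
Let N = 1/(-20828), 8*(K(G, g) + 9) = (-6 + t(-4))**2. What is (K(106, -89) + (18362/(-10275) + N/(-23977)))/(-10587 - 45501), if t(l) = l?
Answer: -8789565732353/287802257993215200 ≈ -3.0540e-5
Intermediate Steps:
K(G, g) = 7/2 (K(G, g) = -9 + (-6 - 4)**2/8 = -9 + (1/8)*(-10)**2 = -9 + (1/8)*100 = -9 + 25/2 = 7/2)
N = -1/20828 ≈ -4.8012e-5
(K(106, -89) + (18362/(-10275) + N/(-23977)))/(-10587 - 45501) = (7/2 + (18362/(-10275) - 1/20828/(-23977)))/(-10587 - 45501) = (7/2 + (18362*(-1/10275) - 1/20828*(-1/23977)))/(-56088) = (7/2 + (-18362/10275 + 1/499392956))*(-1/56088) = (7/2 - 9169853447797/5131262622900)*(-1/56088) = (8789565732353/5131262622900)*(-1/56088) = -8789565732353/287802257993215200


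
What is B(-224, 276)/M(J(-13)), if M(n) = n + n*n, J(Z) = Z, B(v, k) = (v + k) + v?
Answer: -43/39 ≈ -1.1026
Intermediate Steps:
B(v, k) = k + 2*v (B(v, k) = (k + v) + v = k + 2*v)
M(n) = n + n**2
B(-224, 276)/M(J(-13)) = (276 + 2*(-224))/((-13*(1 - 13))) = (276 - 448)/((-13*(-12))) = -172/156 = -172*1/156 = -43/39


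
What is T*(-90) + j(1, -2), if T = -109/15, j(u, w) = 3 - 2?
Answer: 655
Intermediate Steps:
j(u, w) = 1
T = -109/15 (T = -109*1/15 = -109/15 ≈ -7.2667)
T*(-90) + j(1, -2) = -109/15*(-90) + 1 = 654 + 1 = 655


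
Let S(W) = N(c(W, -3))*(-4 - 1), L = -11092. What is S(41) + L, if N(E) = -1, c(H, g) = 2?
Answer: -11087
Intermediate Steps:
S(W) = 5 (S(W) = -(-4 - 1) = -1*(-5) = 5)
S(41) + L = 5 - 11092 = -11087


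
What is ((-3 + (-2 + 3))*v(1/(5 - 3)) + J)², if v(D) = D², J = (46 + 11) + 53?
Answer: 47961/4 ≈ 11990.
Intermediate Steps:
J = 110 (J = 57 + 53 = 110)
((-3 + (-2 + 3))*v(1/(5 - 3)) + J)² = ((-3 + (-2 + 3))*(1/(5 - 3))² + 110)² = ((-3 + 1)*(1/2)² + 110)² = (-2*(½)² + 110)² = (-2*¼ + 110)² = (-½ + 110)² = (219/2)² = 47961/4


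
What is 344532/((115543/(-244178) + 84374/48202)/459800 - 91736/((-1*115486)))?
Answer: 699115201570901588827200/1611874256812039537 ≈ 4.3373e+5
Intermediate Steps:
344532/((115543/(-244178) + 84374/48202)/459800 - 91736/((-1*115486))) = 344532/((115543*(-1/244178) + 84374*(1/48202))*(1/459800) - 91736/(-115486)) = 344532/((-115543/244178 + 42187/24101)*(1/459800) - 91736*(-1/115486)) = 344532/((683312313/534993998)*(1/459800) + 45868/57743) = 344532/(683312313/245990240280400 + 45868/57743) = 344532/(1611874256812039537/2029173492073019600) = 344532*(2029173492073019600/1611874256812039537) = 699115201570901588827200/1611874256812039537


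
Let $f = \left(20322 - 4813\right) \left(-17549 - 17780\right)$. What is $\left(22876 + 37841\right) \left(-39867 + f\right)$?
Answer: $-33270325084176$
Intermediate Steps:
$f = -547917461$ ($f = 15509 \left(-35329\right) = -547917461$)
$\left(22876 + 37841\right) \left(-39867 + f\right) = \left(22876 + 37841\right) \left(-39867 - 547917461\right) = 60717 \left(-547957328\right) = -33270325084176$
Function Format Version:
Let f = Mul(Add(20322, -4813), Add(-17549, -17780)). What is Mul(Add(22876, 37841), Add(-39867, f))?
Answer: -33270325084176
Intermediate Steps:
f = -547917461 (f = Mul(15509, -35329) = -547917461)
Mul(Add(22876, 37841), Add(-39867, f)) = Mul(Add(22876, 37841), Add(-39867, -547917461)) = Mul(60717, -547957328) = -33270325084176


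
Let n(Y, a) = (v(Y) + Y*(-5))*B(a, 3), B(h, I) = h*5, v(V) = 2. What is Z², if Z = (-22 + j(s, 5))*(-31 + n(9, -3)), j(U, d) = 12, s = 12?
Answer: 37699600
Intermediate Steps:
B(h, I) = 5*h
n(Y, a) = 5*a*(2 - 5*Y) (n(Y, a) = (2 + Y*(-5))*(5*a) = (2 - 5*Y)*(5*a) = 5*a*(2 - 5*Y))
Z = -6140 (Z = (-22 + 12)*(-31 + 5*(-3)*(2 - 5*9)) = -10*(-31 + 5*(-3)*(2 - 45)) = -10*(-31 + 5*(-3)*(-43)) = -10*(-31 + 645) = -10*614 = -6140)
Z² = (-6140)² = 37699600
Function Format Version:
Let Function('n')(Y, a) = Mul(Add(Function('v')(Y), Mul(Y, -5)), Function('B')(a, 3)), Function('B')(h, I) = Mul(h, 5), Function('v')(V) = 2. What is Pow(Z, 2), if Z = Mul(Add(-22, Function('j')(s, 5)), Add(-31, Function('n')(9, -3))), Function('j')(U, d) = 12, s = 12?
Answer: 37699600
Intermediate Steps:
Function('B')(h, I) = Mul(5, h)
Function('n')(Y, a) = Mul(5, a, Add(2, Mul(-5, Y))) (Function('n')(Y, a) = Mul(Add(2, Mul(Y, -5)), Mul(5, a)) = Mul(Add(2, Mul(-5, Y)), Mul(5, a)) = Mul(5, a, Add(2, Mul(-5, Y))))
Z = -6140 (Z = Mul(Add(-22, 12), Add(-31, Mul(5, -3, Add(2, Mul(-5, 9))))) = Mul(-10, Add(-31, Mul(5, -3, Add(2, -45)))) = Mul(-10, Add(-31, Mul(5, -3, -43))) = Mul(-10, Add(-31, 645)) = Mul(-10, 614) = -6140)
Pow(Z, 2) = Pow(-6140, 2) = 37699600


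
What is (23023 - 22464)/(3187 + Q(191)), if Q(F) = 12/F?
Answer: 106769/608729 ≈ 0.17540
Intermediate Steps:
(23023 - 22464)/(3187 + Q(191)) = (23023 - 22464)/(3187 + 12/191) = 559/(3187 + 12*(1/191)) = 559/(3187 + 12/191) = 559/(608729/191) = 559*(191/608729) = 106769/608729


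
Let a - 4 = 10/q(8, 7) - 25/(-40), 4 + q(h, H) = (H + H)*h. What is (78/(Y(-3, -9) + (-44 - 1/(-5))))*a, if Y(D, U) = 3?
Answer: -66235/7344 ≈ -9.0189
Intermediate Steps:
q(h, H) = -4 + 2*H*h (q(h, H) = -4 + (H + H)*h = -4 + (2*H)*h = -4 + 2*H*h)
a = 1019/216 (a = 4 + (10/(-4 + 2*7*8) - 25/(-40)) = 4 + (10/(-4 + 112) - 25*(-1/40)) = 4 + (10/108 + 5/8) = 4 + (10*(1/108) + 5/8) = 4 + (5/54 + 5/8) = 4 + 155/216 = 1019/216 ≈ 4.7176)
(78/(Y(-3, -9) + (-44 - 1/(-5))))*a = (78/(3 + (-44 - 1/(-5))))*(1019/216) = (78/(3 + (-44 - 1*(-1/5))))*(1019/216) = (78/(3 + (-44 + 1/5)))*(1019/216) = (78/(3 - 219/5))*(1019/216) = (78/(-204/5))*(1019/216) = -5/204*78*(1019/216) = -65/34*1019/216 = -66235/7344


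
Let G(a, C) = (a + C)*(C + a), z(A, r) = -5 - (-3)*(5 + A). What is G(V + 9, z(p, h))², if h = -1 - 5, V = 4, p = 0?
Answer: 279841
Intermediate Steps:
h = -6
z(A, r) = 10 + 3*A (z(A, r) = -5 - (-15 - 3*A) = -5 + (15 + 3*A) = 10 + 3*A)
G(a, C) = (C + a)² (G(a, C) = (C + a)*(C + a) = (C + a)²)
G(V + 9, z(p, h))² = (((10 + 3*0) + (4 + 9))²)² = (((10 + 0) + 13)²)² = ((10 + 13)²)² = (23²)² = 529² = 279841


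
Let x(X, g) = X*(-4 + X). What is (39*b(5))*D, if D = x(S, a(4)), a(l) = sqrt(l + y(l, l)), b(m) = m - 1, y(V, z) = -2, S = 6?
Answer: 1872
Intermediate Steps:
b(m) = -1 + m
a(l) = sqrt(-2 + l) (a(l) = sqrt(l - 2) = sqrt(-2 + l))
D = 12 (D = 6*(-4 + 6) = 6*2 = 12)
(39*b(5))*D = (39*(-1 + 5))*12 = (39*4)*12 = 156*12 = 1872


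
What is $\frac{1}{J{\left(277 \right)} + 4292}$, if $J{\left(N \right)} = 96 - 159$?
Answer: $\frac{1}{4229} \approx 0.00023646$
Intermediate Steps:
$J{\left(N \right)} = -63$ ($J{\left(N \right)} = 96 - 159 = -63$)
$\frac{1}{J{\left(277 \right)} + 4292} = \frac{1}{-63 + 4292} = \frac{1}{4229}$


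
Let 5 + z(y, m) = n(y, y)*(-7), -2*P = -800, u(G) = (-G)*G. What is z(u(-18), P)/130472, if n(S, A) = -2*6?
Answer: 79/130472 ≈ 0.00060549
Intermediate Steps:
n(S, A) = -12
u(G) = -G**2
P = 400 (P = -1/2*(-800) = 400)
z(y, m) = 79 (z(y, m) = -5 - 12*(-7) = -5 + 84 = 79)
z(u(-18), P)/130472 = 79/130472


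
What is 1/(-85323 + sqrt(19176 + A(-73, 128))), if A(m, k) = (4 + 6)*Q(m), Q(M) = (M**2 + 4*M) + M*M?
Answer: -12189/1039984499 - 2*sqrt(30709)/7279891493 ≈ -1.1769e-5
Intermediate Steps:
Q(M) = 2*M**2 + 4*M (Q(M) = (M**2 + 4*M) + M**2 = 2*M**2 + 4*M)
A(m, k) = 20*m*(2 + m) (A(m, k) = (4 + 6)*(2*m*(2 + m)) = 10*(2*m*(2 + m)) = 20*m*(2 + m))
1/(-85323 + sqrt(19176 + A(-73, 128))) = 1/(-85323 + sqrt(19176 + 20*(-73)*(2 - 73))) = 1/(-85323 + sqrt(19176 + 20*(-73)*(-71))) = 1/(-85323 + sqrt(19176 + 103660)) = 1/(-85323 + sqrt(122836)) = 1/(-85323 + 2*sqrt(30709))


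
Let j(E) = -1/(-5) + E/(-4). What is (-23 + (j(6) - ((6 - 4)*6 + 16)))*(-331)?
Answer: 173113/10 ≈ 17311.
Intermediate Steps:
j(E) = ⅕ - E/4 (j(E) = -1*(-⅕) + E*(-¼) = ⅕ - E/4)
(-23 + (j(6) - ((6 - 4)*6 + 16)))*(-331) = (-23 + ((⅕ - ¼*6) - ((6 - 4)*6 + 16)))*(-331) = (-23 + ((⅕ - 3/2) - (2*6 + 16)))*(-331) = (-23 + (-13/10 - (12 + 16)))*(-331) = (-23 + (-13/10 - 1*28))*(-331) = (-23 + (-13/10 - 28))*(-331) = (-23 - 293/10)*(-331) = -523/10*(-331) = 173113/10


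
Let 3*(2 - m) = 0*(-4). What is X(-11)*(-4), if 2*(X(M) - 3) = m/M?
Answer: -128/11 ≈ -11.636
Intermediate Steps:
m = 2 (m = 2 - 0*(-4) = 2 - ⅓*0 = 2 + 0 = 2)
X(M) = 3 + 1/M (X(M) = 3 + (2/M)/2 = 3 + 1/M)
X(-11)*(-4) = (3 + 1/(-11))*(-4) = (3 - 1/11)*(-4) = (32/11)*(-4) = -128/11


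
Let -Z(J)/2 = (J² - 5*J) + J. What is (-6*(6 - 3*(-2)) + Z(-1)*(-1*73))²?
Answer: 432964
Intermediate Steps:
Z(J) = -2*J² + 8*J (Z(J) = -2*((J² - 5*J) + J) = -2*(J² - 4*J) = -2*J² + 8*J)
(-6*(6 - 3*(-2)) + Z(-1)*(-1*73))² = (-6*(6 - 3*(-2)) + (2*(-1)*(4 - 1*(-1)))*(-1*73))² = (-6*(6 + 6) + (2*(-1)*(4 + 1))*(-73))² = (-6*12 + (2*(-1)*5)*(-73))² = (-72 - 10*(-73))² = (-72 + 730)² = 658² = 432964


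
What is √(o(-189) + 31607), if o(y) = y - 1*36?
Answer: √31382 ≈ 177.15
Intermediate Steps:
o(y) = -36 + y (o(y) = y - 36 = -36 + y)
√(o(-189) + 31607) = √((-36 - 189) + 31607) = √(-225 + 31607) = √31382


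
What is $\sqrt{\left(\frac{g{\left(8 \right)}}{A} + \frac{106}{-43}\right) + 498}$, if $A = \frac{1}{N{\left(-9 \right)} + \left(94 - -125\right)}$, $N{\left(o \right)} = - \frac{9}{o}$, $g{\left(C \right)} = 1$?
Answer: $\frac{4 \sqrt{82689}}{43} \approx 26.749$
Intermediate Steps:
$A = \frac{1}{220}$ ($A = \frac{1}{- \frac{9}{-9} + \left(94 - -125\right)} = \frac{1}{\left(-9\right) \left(- \frac{1}{9}\right) + \left(94 + 125\right)} = \frac{1}{1 + 219} = \frac{1}{220} \approx 0.0045455$)
$\sqrt{\left(\frac{g{\left(8 \right)}}{A} + \frac{106}{-43}\right) + 498} = \sqrt{\left(1 \frac{1}{\frac{1}{220}} + \frac{106}{-43}\right) + 498} = \sqrt{\left(1 \cdot 220 + 106 \left(- \frac{1}{43}\right)\right) + 498} = \sqrt{\left(220 - \frac{106}{43}\right) + 498} = \sqrt{\frac{9354}{43} + 498} = \sqrt{\frac{30768}{43}} = \frac{4 \sqrt{82689}}{43}$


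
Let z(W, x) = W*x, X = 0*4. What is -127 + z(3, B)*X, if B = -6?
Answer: -127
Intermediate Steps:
X = 0
-127 + z(3, B)*X = -127 + (3*(-6))*0 = -127 - 18*0 = -127 + 0 = -127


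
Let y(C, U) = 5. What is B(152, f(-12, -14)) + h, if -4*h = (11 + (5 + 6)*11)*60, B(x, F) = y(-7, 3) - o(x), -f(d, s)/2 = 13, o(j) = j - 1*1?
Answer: -2126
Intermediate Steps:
o(j) = -1 + j (o(j) = j - 1 = -1 + j)
f(d, s) = -26 (f(d, s) = -2*13 = -26)
B(x, F) = 6 - x (B(x, F) = 5 - (-1 + x) = 5 + (1 - x) = 6 - x)
h = -1980 (h = -(11 + (5 + 6)*11)*60/4 = -(11 + 11*11)*60/4 = -(11 + 121)*60/4 = -33*60 = -1/4*7920 = -1980)
B(152, f(-12, -14)) + h = (6 - 1*152) - 1980 = (6 - 152) - 1980 = -146 - 1980 = -2126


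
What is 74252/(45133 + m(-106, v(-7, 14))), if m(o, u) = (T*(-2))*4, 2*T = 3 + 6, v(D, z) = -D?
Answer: 74252/45097 ≈ 1.6465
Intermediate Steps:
T = 9/2 (T = (3 + 6)/2 = (½)*9 = 9/2 ≈ 4.5000)
m(o, u) = -36 (m(o, u) = ((9/2)*(-2))*4 = -9*4 = -36)
74252/(45133 + m(-106, v(-7, 14))) = 74252/(45133 - 36) = 74252/45097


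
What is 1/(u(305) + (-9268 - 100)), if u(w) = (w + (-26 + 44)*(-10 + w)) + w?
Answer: -1/3448 ≈ -0.00029002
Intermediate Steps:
u(w) = -180 + 20*w (u(w) = (w + 18*(-10 + w)) + w = (w + (-180 + 18*w)) + w = (-180 + 19*w) + w = -180 + 20*w)
1/(u(305) + (-9268 - 100)) = 1/((-180 + 20*305) + (-9268 - 100)) = 1/((-180 + 6100) - 9368) = 1/(5920 - 9368) = 1/(-3448) = -1/3448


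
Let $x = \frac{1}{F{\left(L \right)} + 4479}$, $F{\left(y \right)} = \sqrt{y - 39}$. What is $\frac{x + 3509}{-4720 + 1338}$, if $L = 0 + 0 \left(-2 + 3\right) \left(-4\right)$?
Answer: $\frac{- 3509 \sqrt{39} + 15716812 i}{3382 \left(\sqrt{39} - 4479 i\right)} \approx -1.0376 + 9.2314 \cdot 10^{-11} i$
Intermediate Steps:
$L = 0$ ($L = 0 + 0 \cdot 1 \left(-4\right) = 0 + 0 \left(-4\right) = 0 + 0 = 0$)
$F{\left(y \right)} = \sqrt{-39 + y}$
$x = \frac{1}{4479 + i \sqrt{39}}$ ($x = \frac{1}{\sqrt{-39 + 0} + 4479} = \frac{1}{\sqrt{-39} + 4479} = \frac{1}{i \sqrt{39} + 4479} = \frac{1}{4479 + i \sqrt{39}} \approx 0.00022326 - 3.113 \cdot 10^{-7} i$)
$\frac{x + 3509}{-4720 + 1338} = \frac{\left(\frac{1493}{6687160} - \frac{i \sqrt{39}}{20061480}\right) + 3509}{-4720 + 1338} = \frac{\frac{23465245933}{6687160} - \frac{i \sqrt{39}}{20061480}}{-3382} = \left(\frac{23465245933}{6687160} - \frac{i \sqrt{39}}{20061480}\right) \left(- \frac{1}{3382}\right) = - \frac{23465245933}{22615975120} + \frac{i \sqrt{39}}{67847925360}$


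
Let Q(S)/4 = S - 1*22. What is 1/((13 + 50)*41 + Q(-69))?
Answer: 1/2219 ≈ 0.00045065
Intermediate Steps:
Q(S) = -88 + 4*S (Q(S) = 4*(S - 1*22) = 4*(S - 22) = 4*(-22 + S) = -88 + 4*S)
1/((13 + 50)*41 + Q(-69)) = 1/((13 + 50)*41 + (-88 + 4*(-69))) = 1/(63*41 + (-88 - 276)) = 1/(2583 - 364) = 1/2219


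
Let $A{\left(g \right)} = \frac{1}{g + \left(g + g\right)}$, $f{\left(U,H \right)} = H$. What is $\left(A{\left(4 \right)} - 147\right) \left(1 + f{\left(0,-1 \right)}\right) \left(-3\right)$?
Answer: $0$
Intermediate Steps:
$A{\left(g \right)} = \frac{1}{3 g}$ ($A{\left(g \right)} = \frac{1}{g + 2 g} = \frac{1}{3 g}$)
$\left(A{\left(4 \right)} - 147\right) \left(1 + f{\left(0,-1 \right)}\right) \left(-3\right) = \left(\frac{1}{3 \cdot 4} - 147\right) \left(1 - 1\right) \left(-3\right) = \left(\frac{1}{3} \cdot \frac{1}{4} - 147\right) 0 \left(-3\right) = \left(\frac{1}{12} - 147\right) 0 = \left(- \frac{1763}{12}\right) 0 = 0$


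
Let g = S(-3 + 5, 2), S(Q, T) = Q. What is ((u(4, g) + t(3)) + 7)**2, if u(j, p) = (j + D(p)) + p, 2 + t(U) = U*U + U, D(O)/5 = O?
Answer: 1089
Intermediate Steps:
D(O) = 5*O
t(U) = -2 + U + U**2 (t(U) = -2 + (U*U + U) = -2 + (U**2 + U) = -2 + (U + U**2) = -2 + U + U**2)
g = 2 (g = -3 + 5 = 2)
u(j, p) = j + 6*p (u(j, p) = (j + 5*p) + p = j + 6*p)
((u(4, g) + t(3)) + 7)**2 = (((4 + 6*2) + (-2 + 3 + 3**2)) + 7)**2 = (((4 + 12) + (-2 + 3 + 9)) + 7)**2 = ((16 + 10) + 7)**2 = (26 + 7)**2 = 33**2 = 1089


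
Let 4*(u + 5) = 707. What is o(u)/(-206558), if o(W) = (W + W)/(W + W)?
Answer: -1/206558 ≈ -4.8413e-6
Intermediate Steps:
u = 687/4 (u = -5 + (¼)*707 = -5 + 707/4 = 687/4 ≈ 171.75)
o(W) = 1 (o(W) = (2*W)/((2*W)) = (2*W)*(1/(2*W)) = 1)
o(u)/(-206558) = 1/(-206558) = 1*(-1/206558) = -1/206558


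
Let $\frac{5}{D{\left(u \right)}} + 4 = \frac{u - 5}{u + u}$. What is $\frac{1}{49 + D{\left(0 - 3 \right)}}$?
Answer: $\frac{8}{377} \approx 0.02122$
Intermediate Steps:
$D{\left(u \right)} = \frac{5}{-4 + \frac{-5 + u}{2 u}}$ ($D{\left(u \right)} = \frac{5}{-4 + \frac{u - 5}{u + u}} = \frac{5}{-4 + \frac{-5 + u}{2 u}}$)
$\frac{1}{49 + D{\left(0 - 3 \right)}} = \frac{1}{49 - \frac{10 \left(0 - 3\right)}{5 + 7 \left(0 - 3\right)}} = \frac{1}{49 - - \frac{30}{5 + 7 \left(-3\right)}} = \frac{1}{49 - - \frac{30}{5 - 21}} = \frac{1}{49 - - \frac{30}{-16}} = \frac{1}{49 - \left(-30\right) \left(- \frac{1}{16}\right)} = \frac{1}{49 - \frac{15}{8}} = \frac{1}{\frac{377}{8}} = \frac{8}{377}$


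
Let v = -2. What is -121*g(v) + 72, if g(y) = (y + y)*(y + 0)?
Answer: -896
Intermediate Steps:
g(y) = 2*y² (g(y) = (2*y)*y = 2*y²)
-121*g(v) + 72 = -242*(-2)² + 72 = -242*4 + 72 = -121*8 + 72 = -968 + 72 = -896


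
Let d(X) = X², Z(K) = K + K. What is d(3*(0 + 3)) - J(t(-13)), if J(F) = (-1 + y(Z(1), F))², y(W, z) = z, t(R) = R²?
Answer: -28143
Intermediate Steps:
Z(K) = 2*K
J(F) = (-1 + F)²
d(3*(0 + 3)) - J(t(-13)) = (3*(0 + 3))² - (-1 + (-13)²)² = (3*3)² - (-1 + 169)² = 9² - 1*168² = 81 - 1*28224 = 81 - 28224 = -28143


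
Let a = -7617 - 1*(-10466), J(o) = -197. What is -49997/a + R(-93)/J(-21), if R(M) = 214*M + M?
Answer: 47116346/561253 ≈ 83.948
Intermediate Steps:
R(M) = 215*M
a = 2849 (a = -7617 + 10466 = 2849)
-49997/a + R(-93)/J(-21) = -49997/2849 + (215*(-93))/(-197) = -49997*1/2849 - 19995*(-1/197) = -49997/2849 + 19995/197 = 47116346/561253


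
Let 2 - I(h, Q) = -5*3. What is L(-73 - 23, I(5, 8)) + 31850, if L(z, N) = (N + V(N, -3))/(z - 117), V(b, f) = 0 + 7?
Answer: 2261342/71 ≈ 31850.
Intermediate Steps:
I(h, Q) = 17 (I(h, Q) = 2 - (-5)*3 = 2 - 1*(-15) = 2 + 15 = 17)
V(b, f) = 7
L(z, N) = (7 + N)/(-117 + z) (L(z, N) = (N + 7)/(z - 117) = (7 + N)/(-117 + z))
L(-73 - 23, I(5, 8)) + 31850 = (7 + 17)/(-117 + (-73 - 23)) + 31850 = 24/(-117 - 96) + 31850 = 24/(-213) + 31850 = -1/213*24 + 31850 = -8/71 + 31850 = 2261342/71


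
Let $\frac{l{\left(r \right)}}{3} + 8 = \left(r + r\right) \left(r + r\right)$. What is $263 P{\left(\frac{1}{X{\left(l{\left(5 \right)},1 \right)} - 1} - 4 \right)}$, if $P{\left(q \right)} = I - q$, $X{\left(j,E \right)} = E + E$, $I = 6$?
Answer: $2367$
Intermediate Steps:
$l{\left(r \right)} = -24 + 12 r^{2}$ ($l{\left(r \right)} = -24 + 3 \left(r + r\right) \left(r + r\right) = -24 + 3 \cdot 2 r 2 r = -24 + 3 \cdot 4 r^{2} = -24 + 12 r^{2}$)
$X{\left(j,E \right)} = 2 E$
$P{\left(q \right)} = 6 - q$
$263 P{\left(\frac{1}{X{\left(l{\left(5 \right)},1 \right)} - 1} - 4 \right)} = 263 \left(6 - \left(\frac{1}{2 \cdot 1 - 1} - 4\right)\right) = 263 \left(6 - \left(\frac{1}{2 - 1} - 4\right)\right) = 263 \left(6 - \left(1^{-1} - 4\right)\right) = 263 \left(6 - \left(1 - 4\right)\right) = 263 \left(6 - -3\right) = 263 \left(6 + 3\right) = 263 \cdot 9 = 2367$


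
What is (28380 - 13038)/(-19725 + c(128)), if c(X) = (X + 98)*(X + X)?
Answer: 15342/38131 ≈ 0.40235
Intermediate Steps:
c(X) = 2*X*(98 + X) (c(X) = (98 + X)*(2*X) = 2*X*(98 + X))
(28380 - 13038)/(-19725 + c(128)) = (28380 - 13038)/(-19725 + 2*128*(98 + 128)) = 15342/(-19725 + 2*128*226) = 15342/(-19725 + 57856) = 15342/38131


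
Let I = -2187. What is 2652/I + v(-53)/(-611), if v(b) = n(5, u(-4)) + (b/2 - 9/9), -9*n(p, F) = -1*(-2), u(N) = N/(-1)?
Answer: -1039829/890838 ≈ -1.1672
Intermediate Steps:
u(N) = -N (u(N) = N*(-1) = -N)
n(p, F) = -2/9 (n(p, F) = -(-1)*(-2)/9 = -⅑*2 = -2/9)
v(b) = -11/9 + b/2 (v(b) = -2/9 + (b/2 - 9/9) = -2/9 + (b*(½) - 9*⅑) = -2/9 + (b/2 - 1) = -2/9 + (-1 + b/2) = -11/9 + b/2)
2652/I + v(-53)/(-611) = 2652/(-2187) + (-11/9 + (½)*(-53))/(-611) = 2652*(-1/2187) + (-11/9 - 53/2)*(-1/611) = -884/729 - 499/18*(-1/611) = -884/729 + 499/10998 = -1039829/890838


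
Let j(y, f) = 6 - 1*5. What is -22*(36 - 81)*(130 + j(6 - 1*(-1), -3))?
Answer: 129690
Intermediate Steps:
j(y, f) = 1 (j(y, f) = 6 - 5 = 1)
-22*(36 - 81)*(130 + j(6 - 1*(-1), -3)) = -22*(36 - 81)*(130 + 1) = -(-990)*131 = -22*(-5895) = 129690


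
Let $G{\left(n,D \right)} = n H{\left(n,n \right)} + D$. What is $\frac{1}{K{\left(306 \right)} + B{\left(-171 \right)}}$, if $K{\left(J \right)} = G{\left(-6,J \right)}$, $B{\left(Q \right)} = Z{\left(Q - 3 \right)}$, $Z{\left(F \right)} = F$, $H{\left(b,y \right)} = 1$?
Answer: $\frac{1}{126} \approx 0.0079365$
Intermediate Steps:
$B{\left(Q \right)} = -3 + Q$ ($B{\left(Q \right)} = Q - 3 = -3 + Q$)
$G{\left(n,D \right)} = D + n$ ($G{\left(n,D \right)} = n 1 + D = n + D = D + n$)
$K{\left(J \right)} = -6 + J$ ($K{\left(J \right)} = J - 6 = -6 + J$)
$\frac{1}{K{\left(306 \right)} + B{\left(-171 \right)}} = \frac{1}{\left(-6 + 306\right) - 174} = \frac{1}{300 - 174} = \frac{1}{126}$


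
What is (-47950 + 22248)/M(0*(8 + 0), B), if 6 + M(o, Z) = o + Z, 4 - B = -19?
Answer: -25702/17 ≈ -1511.9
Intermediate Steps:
B = 23 (B = 4 - 1*(-19) = 4 + 19 = 23)
M(o, Z) = -6 + Z + o (M(o, Z) = -6 + (o + Z) = -6 + (Z + o) = -6 + Z + o)
(-47950 + 22248)/M(0*(8 + 0), B) = (-47950 + 22248)/(-6 + 23 + 0*(8 + 0)) = -25702/(-6 + 23 + 0*8) = -25702/(-6 + 23 + 0) = -25702/17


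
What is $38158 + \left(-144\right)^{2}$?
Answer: $58894$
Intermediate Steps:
$38158 + \left(-144\right)^{2} = 38158 + 20736 = 58894$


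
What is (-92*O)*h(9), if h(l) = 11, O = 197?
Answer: -199364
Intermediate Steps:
(-92*O)*h(9) = -92*197*11 = -18124*11 = -199364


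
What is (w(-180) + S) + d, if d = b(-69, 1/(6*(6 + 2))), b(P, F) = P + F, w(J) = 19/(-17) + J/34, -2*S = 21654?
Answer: -8896351/816 ≈ -10902.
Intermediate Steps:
S = -10827 (S = -½*21654 = -10827)
w(J) = -19/17 + J/34 (w(J) = 19*(-1/17) + J*(1/34) = -19/17 + J/34)
b(P, F) = F + P
d = -3311/48 (d = 1/(6*(6 + 2)) - 69 = 1/(6*8) - 69 = 1/48 - 69 = -3311/48 ≈ -68.979)
(w(-180) + S) + d = ((-19/17 + (1/34)*(-180)) - 10827) - 3311/48 = ((-19/17 - 90/17) - 10827) - 3311/48 = (-109/17 - 10827) - 3311/48 = -184168/17 - 3311/48 = -8896351/816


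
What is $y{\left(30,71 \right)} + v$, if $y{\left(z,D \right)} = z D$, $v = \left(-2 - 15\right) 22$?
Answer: $1756$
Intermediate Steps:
$v = -374$ ($v = \left(-17\right) 22 = -374$)
$y{\left(z,D \right)} = D z$
$y{\left(30,71 \right)} + v = 71 \cdot 30 - 374 = 2130 - 374 = 1756$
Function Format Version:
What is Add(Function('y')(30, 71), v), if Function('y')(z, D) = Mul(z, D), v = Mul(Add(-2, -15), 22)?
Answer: 1756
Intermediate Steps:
v = -374 (v = Mul(-17, 22) = -374)
Function('y')(z, D) = Mul(D, z)
Add(Function('y')(30, 71), v) = Add(Mul(71, 30), -374) = Add(2130, -374) = 1756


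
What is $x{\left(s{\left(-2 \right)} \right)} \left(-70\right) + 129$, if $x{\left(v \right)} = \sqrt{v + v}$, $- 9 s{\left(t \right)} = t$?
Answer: $\frac{247}{3} \approx 82.333$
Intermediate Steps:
$s{\left(t \right)} = - \frac{t}{9}$
$x{\left(v \right)} = \sqrt{2} \sqrt{v}$ ($x{\left(v \right)} = \sqrt{2 v} = \sqrt{2} \sqrt{v}$)
$x{\left(s{\left(-2 \right)} \right)} \left(-70\right) + 129 = \sqrt{2} \sqrt{\left(- \frac{1}{9}\right) \left(-2\right)} \left(-70\right) + 129 = \sqrt{2} \sqrt{\frac{2}{9}} \left(-70\right) + 129 = \sqrt{2} \frac{\sqrt{2}}{3} \left(-70\right) + 129 = \frac{2}{3} \left(-70\right) + 129 = - \frac{140}{3} + 129 = \frac{247}{3}$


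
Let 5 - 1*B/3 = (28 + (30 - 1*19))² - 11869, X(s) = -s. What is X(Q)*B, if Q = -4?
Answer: 124236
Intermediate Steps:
B = 31059 (B = 15 - 3*((28 + (30 - 1*19))² - 11869) = 15 - 3*((28 + (30 - 19))² - 11869) = 15 - 3*((28 + 11)² - 11869) = 15 - 3*(39² - 11869) = 15 - 3*(1521 - 11869) = 15 - 3*(-10348) = 15 + 31044 = 31059)
X(Q)*B = -1*(-4)*31059 = 4*31059 = 124236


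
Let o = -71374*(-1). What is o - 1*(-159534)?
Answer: 230908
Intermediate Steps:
o = 71374
o - 1*(-159534) = 71374 - 1*(-159534) = 71374 + 159534 = 230908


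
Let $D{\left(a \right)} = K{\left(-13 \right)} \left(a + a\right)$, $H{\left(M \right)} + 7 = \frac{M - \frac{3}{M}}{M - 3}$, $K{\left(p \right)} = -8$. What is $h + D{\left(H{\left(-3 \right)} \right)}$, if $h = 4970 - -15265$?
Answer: $\frac{61025}{3} \approx 20342.0$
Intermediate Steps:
$h = 20235$ ($h = 4970 + 15265 = 20235$)
$H{\left(M \right)} = -7 + \frac{M - \frac{3}{M}}{-3 + M}$ ($H{\left(M \right)} = -7 + \frac{M - \frac{3}{M}}{M - 3} = -7 + \frac{M - \frac{3}{M}}{-3 + M}$)
$D{\left(a \right)} = - 16 a$ ($D{\left(a \right)} = - 8 \left(a + a\right) = - 8 \cdot 2 a = - 16 a$)
$h + D{\left(H{\left(-3 \right)} \right)} = 20235 - 16 \frac{3 \left(-1 - 2 \left(-3\right)^{2} + 7 \left(-3\right)\right)}{\left(-3\right) \left(-3 - 3\right)} = 20235 - 16 \cdot 3 \left(- \frac{1}{3}\right) \frac{1}{-6} \left(-1 - 18 - 21\right) = 20235 - 16 \cdot 3 \left(- \frac{1}{3}\right) \left(- \frac{1}{6}\right) \left(-1 - 18 - 21\right) = 20235 - 16 \cdot 3 \left(- \frac{1}{3}\right) \left(- \frac{1}{6}\right) \left(-40\right) = 20235 - - \frac{320}{3} = 20235 + \frac{320}{3} = \frac{61025}{3}$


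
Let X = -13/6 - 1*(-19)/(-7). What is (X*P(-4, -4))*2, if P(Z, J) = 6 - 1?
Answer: -1025/21 ≈ -48.810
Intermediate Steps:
P(Z, J) = 5
X = -205/42 (X = -13*1/6 + 19*(-1/7) = -13/6 - 19/7 = -205/42 ≈ -4.8810)
(X*P(-4, -4))*2 = -205/42*5*2 = -1025/42*2 = -1025/21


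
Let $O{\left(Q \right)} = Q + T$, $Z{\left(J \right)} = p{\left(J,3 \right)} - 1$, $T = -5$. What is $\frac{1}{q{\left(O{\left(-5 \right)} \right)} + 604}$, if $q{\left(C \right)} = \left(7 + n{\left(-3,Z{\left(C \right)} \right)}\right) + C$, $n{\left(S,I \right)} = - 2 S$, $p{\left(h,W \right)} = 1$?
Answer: $\frac{1}{607} \approx 0.0016474$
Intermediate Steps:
$Z{\left(J \right)} = 0$ ($Z{\left(J \right)} = 1 - 1 = 0$)
$O{\left(Q \right)} = -5 + Q$ ($O{\left(Q \right)} = Q - 5 = -5 + Q$)
$q{\left(C \right)} = 13 + C$ ($q{\left(C \right)} = \left(7 - -6\right) + C = \left(7 + 6\right) + C = 13 + C$)
$\frac{1}{q{\left(O{\left(-5 \right)} \right)} + 604} = \frac{1}{\left(13 - 10\right) + 604} = \frac{1}{3 + 604} = \frac{1}{607}$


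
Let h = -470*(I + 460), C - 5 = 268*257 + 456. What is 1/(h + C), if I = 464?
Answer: -1/364943 ≈ -2.7402e-6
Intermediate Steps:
C = 69337 (C = 5 + (268*257 + 456) = 5 + (68876 + 456) = 5 + 69332 = 69337)
h = -434280 (h = -470*(464 + 460) = -470*924 = -434280)
1/(h + C) = 1/(-434280 + 69337) = 1/(-364943) = -1/364943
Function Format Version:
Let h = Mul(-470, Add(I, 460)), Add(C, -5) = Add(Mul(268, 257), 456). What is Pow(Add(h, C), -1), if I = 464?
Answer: Rational(-1, 364943) ≈ -2.7402e-6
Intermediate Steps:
C = 69337 (C = Add(5, Add(Mul(268, 257), 456)) = Add(5, Add(68876, 456)) = Add(5, 69332) = 69337)
h = -434280 (h = Mul(-470, Add(464, 460)) = Mul(-470, 924) = -434280)
Pow(Add(h, C), -1) = Pow(Add(-434280, 69337), -1) = Pow(-364943, -1) = Rational(-1, 364943)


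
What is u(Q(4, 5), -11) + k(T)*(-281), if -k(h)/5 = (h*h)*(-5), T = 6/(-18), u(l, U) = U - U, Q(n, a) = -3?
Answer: -7025/9 ≈ -780.56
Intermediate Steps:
u(l, U) = 0
T = -⅓ (T = 6*(-1/18) = -⅓ ≈ -0.33333)
k(h) = 25*h² (k(h) = -5*h*h*(-5) = -5*h²*(-5) = -(-25)*h² = 25*h²)
u(Q(4, 5), -11) + k(T)*(-281) = 0 + (25*(-⅓)²)*(-281) = 0 + (25*(⅑))*(-281) = 0 + (25/9)*(-281) = 0 - 7025/9 = -7025/9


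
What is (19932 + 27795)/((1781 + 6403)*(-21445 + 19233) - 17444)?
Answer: -47727/18120452 ≈ -0.0026339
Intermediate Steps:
(19932 + 27795)/((1781 + 6403)*(-21445 + 19233) - 17444) = 47727/(8184*(-2212) - 17444) = 47727/(-18103008 - 17444) = 47727/(-18120452) = 47727*(-1/18120452) = -47727/18120452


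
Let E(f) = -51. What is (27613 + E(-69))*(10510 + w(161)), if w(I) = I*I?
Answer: 1004111222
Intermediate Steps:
w(I) = I²
(27613 + E(-69))*(10510 + w(161)) = (27613 - 51)*(10510 + 161²) = 27562*(10510 + 25921) = 27562*36431 = 1004111222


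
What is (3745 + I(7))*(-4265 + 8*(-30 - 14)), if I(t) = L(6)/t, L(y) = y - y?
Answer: -17290665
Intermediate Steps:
L(y) = 0
I(t) = 0 (I(t) = 0/t = 0)
(3745 + I(7))*(-4265 + 8*(-30 - 14)) = (3745 + 0)*(-4265 + 8*(-30 - 14)) = 3745*(-4265 + 8*(-44)) = 3745*(-4265 - 352) = 3745*(-4617) = -17290665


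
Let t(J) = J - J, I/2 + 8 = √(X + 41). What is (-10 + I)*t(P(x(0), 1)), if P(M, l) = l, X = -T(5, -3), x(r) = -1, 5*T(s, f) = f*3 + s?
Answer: 0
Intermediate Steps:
T(s, f) = s/5 + 3*f/5 (T(s, f) = (f*3 + s)/5 = (3*f + s)/5 = (s + 3*f)/5 = s/5 + 3*f/5)
X = ⅘ (X = -((⅕)*5 + (⅗)*(-3)) = -(1 - 9/5) = -1*(-⅘) = ⅘ ≈ 0.80000)
I = -16 + 2*√1045/5 (I = -16 + 2*√(⅘ + 41) = -16 + 2*√(209/5) = -16 + 2*(√1045/5) = -16 + 2*√1045/5 ≈ -3.0694)
t(J) = 0
(-10 + I)*t(P(x(0), 1)) = (-10 + (-16 + 2*√1045/5))*0 = (-26 + 2*√1045/5)*0 = 0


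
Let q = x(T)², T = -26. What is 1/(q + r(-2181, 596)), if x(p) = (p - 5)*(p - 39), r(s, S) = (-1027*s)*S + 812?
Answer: 1/1339033689 ≈ 7.4681e-10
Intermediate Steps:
r(s, S) = 812 - 1027*S*s (r(s, S) = -1027*S*s + 812 = 812 - 1027*S*s)
x(p) = (-39 + p)*(-5 + p) (x(p) = (-5 + p)*(-39 + p) = (-39 + p)*(-5 + p))
q = 4060225 (q = (195 + (-26)² - 44*(-26))² = (195 + 676 + 1144)² = 2015² = 4060225)
1/(q + r(-2181, 596)) = 1/(4060225 + (812 - 1027*596*(-2181))) = 1/(4060225 + (812 + 1334972652)) = 1/(4060225 + 1334973464) = 1/1339033689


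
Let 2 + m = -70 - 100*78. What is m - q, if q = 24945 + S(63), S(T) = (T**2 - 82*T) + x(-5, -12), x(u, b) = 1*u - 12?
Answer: -31603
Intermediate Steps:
x(u, b) = -12 + u (x(u, b) = u - 12 = -12 + u)
m = -7872 (m = -2 + (-70 - 100*78) = -2 + (-70 - 7800) = -2 - 7870 = -7872)
S(T) = -17 + T**2 - 82*T (S(T) = (T**2 - 82*T) + (-12 - 5) = (T**2 - 82*T) - 17 = -17 + T**2 - 82*T)
q = 23731 (q = 24945 + (-17 + 63**2 - 82*63) = 24945 + (-17 + 3969 - 5166) = 24945 - 1214 = 23731)
m - q = -7872 - 1*23731 = -7872 - 23731 = -31603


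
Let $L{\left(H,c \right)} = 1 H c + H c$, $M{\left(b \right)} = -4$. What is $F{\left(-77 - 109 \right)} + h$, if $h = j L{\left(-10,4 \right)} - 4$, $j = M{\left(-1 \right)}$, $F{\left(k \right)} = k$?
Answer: $130$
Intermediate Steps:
$j = -4$
$L{\left(H,c \right)} = 2 H c$ ($L{\left(H,c \right)} = H c + H c = 2 H c$)
$h = 316$ ($h = - 4 \cdot 2 \left(-10\right) 4 - 4 = \left(-4\right) \left(-80\right) - 4 = 320 - 4 = 316$)
$F{\left(-77 - 109 \right)} + h = \left(-77 - 109\right) + 316 = -186 + 316 = 130$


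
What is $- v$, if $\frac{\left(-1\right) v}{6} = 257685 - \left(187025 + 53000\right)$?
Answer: $105960$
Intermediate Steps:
$v = -105960$ ($v = - 6 \left(257685 - \left(187025 + 53000\right)\right) = - 6 \left(257685 - 240025\right) = \left(-6\right) 17660 = -105960$)
$- v = \left(-1\right) \left(-105960\right) = 105960$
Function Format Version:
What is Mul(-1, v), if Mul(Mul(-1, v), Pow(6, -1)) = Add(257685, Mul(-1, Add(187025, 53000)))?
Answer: 105960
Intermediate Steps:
v = -105960 (v = Mul(-6, Add(257685, Mul(-1, Add(187025, 53000)))) = Mul(-6, Add(257685, Mul(-1, 240025))) = Mul(-6, Add(257685, -240025)) = Mul(-6, 17660) = -105960)
Mul(-1, v) = Mul(-1, -105960) = 105960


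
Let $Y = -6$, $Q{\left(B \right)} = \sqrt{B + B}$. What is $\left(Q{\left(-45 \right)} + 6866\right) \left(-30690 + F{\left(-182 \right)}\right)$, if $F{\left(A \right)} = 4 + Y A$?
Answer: $-203192404 - 88782 i \sqrt{10} \approx -2.0319 \cdot 10^{8} - 2.8075 \cdot 10^{5} i$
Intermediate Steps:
$Q{\left(B \right)} = \sqrt{2} \sqrt{B}$ ($Q{\left(B \right)} = \sqrt{2 B} = \sqrt{2} \sqrt{B}$)
$F{\left(A \right)} = 4 - 6 A$
$\left(Q{\left(-45 \right)} + 6866\right) \left(-30690 + F{\left(-182 \right)}\right) = \left(\sqrt{2} \sqrt{-45} + 6866\right) \left(-30690 + \left(4 - -1092\right)\right) = \left(\sqrt{2} \cdot 3 i \sqrt{5} + 6866\right) \left(-30690 + \left(4 + 1092\right)\right) = \left(3 i \sqrt{10} + 6866\right) \left(-30690 + 1096\right) = \left(6866 + 3 i \sqrt{10}\right) \left(-29594\right) = -203192404 - 88782 i \sqrt{10}$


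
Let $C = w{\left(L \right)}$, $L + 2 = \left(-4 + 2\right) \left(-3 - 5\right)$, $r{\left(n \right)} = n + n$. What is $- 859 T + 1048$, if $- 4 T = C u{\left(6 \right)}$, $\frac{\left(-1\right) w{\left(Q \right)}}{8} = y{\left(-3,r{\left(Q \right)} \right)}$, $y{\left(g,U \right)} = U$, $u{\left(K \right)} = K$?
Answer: $-287576$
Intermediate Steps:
$r{\left(n \right)} = 2 n$
$L = 14$ ($L = -2 + \left(-4 + 2\right) \left(-3 - 5\right) = -2 - -16 = -2 + 16 = 14$)
$w{\left(Q \right)} = - 16 Q$ ($w{\left(Q \right)} = - 8 \cdot 2 Q = - 16 Q$)
$C = -224$ ($C = \left(-16\right) 14 = -224$)
$T = 336$ ($T = - \frac{\left(-224\right) 6}{4} = \left(- \frac{1}{4}\right) \left(-1344\right) = 336$)
$- 859 T + 1048 = \left(-859\right) 336 + 1048 = -288624 + 1048 = -287576$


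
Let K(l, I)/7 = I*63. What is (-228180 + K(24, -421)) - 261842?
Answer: -675683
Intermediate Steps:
K(l, I) = 441*I (K(l, I) = 7*(I*63) = 7*(63*I) = 441*I)
(-228180 + K(24, -421)) - 261842 = (-228180 + 441*(-421)) - 261842 = (-228180 - 185661) - 261842 = -413841 - 261842 = -675683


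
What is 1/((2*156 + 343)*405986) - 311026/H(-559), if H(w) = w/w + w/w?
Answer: -41354146035789/265920830 ≈ -1.5551e+5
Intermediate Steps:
H(w) = 2 (H(w) = 1 + 1 = 2)
1/((2*156 + 343)*405986) - 311026/H(-559) = 1/((2*156 + 343)*405986) - 311026/2 = (1/405986)/(312 + 343) - 311026*½ = (1/405986)/655 - 155513 = (1/655)*(1/405986) - 155513 = 1/265920830 - 155513 = -41354146035789/265920830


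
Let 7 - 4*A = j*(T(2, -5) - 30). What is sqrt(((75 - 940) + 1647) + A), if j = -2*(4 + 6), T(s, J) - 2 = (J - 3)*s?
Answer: sqrt(2255)/2 ≈ 23.743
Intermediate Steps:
T(s, J) = 2 + s*(-3 + J) (T(s, J) = 2 + (J - 3)*s = 2 + (-3 + J)*s = 2 + s*(-3 + J))
j = -20 (j = -2*10 = -20)
A = -873/4 (A = 7/4 - (-5)*((2 - 3*2 - 5*2) - 30) = 7/4 - (-5)*((2 - 6 - 10) - 30) = 7/4 - (-5)*(-14 - 30) = 7/4 - (-5)*(-44) = 7/4 - 1/4*880 = 7/4 - 220 = -873/4 ≈ -218.25)
sqrt(((75 - 940) + 1647) + A) = sqrt(((75 - 940) + 1647) - 873/4) = sqrt((-865 + 1647) - 873/4) = sqrt(782 - 873/4) = sqrt(2255/4) = sqrt(2255)/2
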